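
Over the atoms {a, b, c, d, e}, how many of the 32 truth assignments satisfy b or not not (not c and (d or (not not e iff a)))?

22

Initial set: {(b or not not (not c and (d or (not not e iff a))))}.
(b or not not (not c and (d or (not not e iff a)))): β-rule — branch into b  //  not not (not c and (d or (not not e iff a))).
  branch 1 (add b):
    ○ open, literals {b=1}.
  branch 2 (add not not (not c and (d or (not not e iff a)))):
    not not (not c and (d or (not not e iff a))): drop double negation, giving (not c and (d or (not not e iff a))).
    (not c and (d or (not not e iff a))): α-rule — add not c, (d or (not not e iff a)).
    (d or (not not e iff a)): β-rule — branch into d  //  (not not e iff a).
      branch 2.1 (add d):
        ○ open, literals {c=0, d=1}.
      branch 2.2 (add (not not e iff a)):
        (not not e iff a): β-rule — branch into not not e, a  //  not not not e, not a.
          branch 2.2.1 (add not not e, a):
            not not e: drop double negation, giving e.
            ○ open, literals {a=1, c=0, e=1}.
          branch 2.2.2 (add not not not e, not a):
            not not not e: drop double negation, giving not e.
            ○ open, literals {a=0, c=0, e=0}.
0 branches closed, 4 open.
Each open branch fixes some atoms; the unmentioned ones are free. Counting distinct full assignments: branch {b=1} (a, c, d, e) contributes 16 new; branch {c=0, d=1} (a, b, e) contributes 4 new; branch {a=1, c=0, e=1} (b, d) contributes 1 new; branch {a=0, c=0, e=0} (b, d) contributes 1 new. Total: 22.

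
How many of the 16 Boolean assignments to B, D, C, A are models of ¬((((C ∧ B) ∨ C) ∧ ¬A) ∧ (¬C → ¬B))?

Initial set: {¬((((C ∧ B) ∨ C) ∧ ¬A) ∧ (¬C → ¬B))}.
¬((((C ∧ B) ∨ C) ∧ ¬A) ∧ (¬C → ¬B)): β-rule — branch into ¬(((C ∧ B) ∨ C) ∧ ¬A)  //  ¬(¬C → ¬B).
  branch 1 (add ¬(((C ∧ B) ∨ C) ∧ ¬A)):
    ¬(((C ∧ B) ∨ C) ∧ ¬A): β-rule — branch into ¬((C ∧ B) ∨ C)  //  ¬¬A.
      branch 1.1 (add ¬((C ∧ B) ∨ C)):
        ¬((C ∧ B) ∨ C): α-rule — add ¬(C ∧ B), ¬C.
        ¬(C ∧ B): β-rule — branch into ¬C  //  ¬B.
          branch 1.1.1 (add ¬C):
            ○ open, literals {C=0}.
          branch 1.1.2 (add ¬B):
            ○ open, literals {B=0, C=0}.
      branch 1.2 (add ¬¬A):
        ○ open, literals {A=1}.
  branch 2 (add ¬(¬C → ¬B)):
    ¬(¬C → ¬B): α-rule — add ¬C, ¬¬B.
    ○ open, literals {B=1, C=0}.
0 branches closed, 4 open.
Each open branch fixes some atoms; the unmentioned ones are free. Counting distinct full assignments: branch {C=0} (B, D, A) contributes 8 new; branch {B=0, C=0} (D, A) contributes 0 new; branch {A=1} (B, D, C) contributes 4 new; branch {B=1, C=0} (D, A) contributes 0 new. Total: 12.

12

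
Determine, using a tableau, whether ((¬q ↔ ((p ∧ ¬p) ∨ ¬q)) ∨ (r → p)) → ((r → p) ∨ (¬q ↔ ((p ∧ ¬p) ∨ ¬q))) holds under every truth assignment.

Assume the negation and expand:
Initial set: {¬(((¬q ↔ ((p ∧ ¬p) ∨ ¬q)) ∨ (r → p)) → ((r → p) ∨ (¬q ↔ ((p ∧ ¬p) ∨ ¬q))))}.
¬(((¬q ↔ ((p ∧ ¬p) ∨ ¬q)) ∨ (r → p)) → ((r → p) ∨ (¬q ↔ ((p ∧ ¬p) ∨ ¬q)))): α-rule — add ((¬q ↔ ((p ∧ ¬p) ∨ ¬q)) ∨ (r → p)), ¬((r → p) ∨ (¬q ↔ ((p ∧ ¬p) ∨ ¬q))).
¬((r → p) ∨ (¬q ↔ ((p ∧ ¬p) ∨ ¬q))): α-rule — add ¬(r → p), ¬(¬q ↔ ((p ∧ ¬p) ∨ ¬q)).
¬(r → p): α-rule — add r, ¬p.
((¬q ↔ ((p ∧ ¬p) ∨ ¬q)) ∨ (r → p)): β-rule — branch into (¬q ↔ ((p ∧ ¬p) ∨ ¬q))  //  (r → p).
  branch 1 (add (¬q ↔ ((p ∧ ¬p) ∨ ¬q))):
    ¬(¬q ↔ ((p ∧ ¬p) ∨ ¬q)): β-rule — branch into ¬q, ¬((p ∧ ¬p) ∨ ¬q)  //  ¬¬q, ((p ∧ ¬p) ∨ ¬q).
      branch 1.1 (add ¬q, ¬((p ∧ ¬p) ∨ ¬q)):
        ¬((p ∧ ¬p) ∨ ¬q): α-rule — add ¬(p ∧ ¬p), ¬¬q.
        × closes — contains both q and ¬q.
      branch 1.2 (add ¬¬q, ((p ∧ ¬p) ∨ ¬q)):
        (¬q ↔ ((p ∧ ¬p) ∨ ¬q)): β-rule — branch into ¬q, ((p ∧ ¬p) ∨ ¬q)  //  ¬¬q, ¬((p ∧ ¬p) ∨ ¬q).
          branch 1.2.1 (add ¬q, ((p ∧ ¬p) ∨ ¬q)):
            × closes — contains both q and ¬q.
          branch 1.2.2 (add ¬¬q, ¬((p ∧ ¬p) ∨ ¬q)):
            ¬((p ∧ ¬p) ∨ ¬q): α-rule — add ¬(p ∧ ¬p), ¬¬q.
            ((p ∧ ¬p) ∨ ¬q): β-rule — branch into (p ∧ ¬p)  //  ¬q.
              branch 1.2.2.1 (add (p ∧ ¬p)):
                (p ∧ ¬p): α-rule — add p, ¬p.
                × closes — contains both p and ¬p.
              branch 1.2.2.2 (add ¬q):
                × closes — contains both q and ¬q.
  branch 2 (add (r → p)):
    ¬(¬q ↔ ((p ∧ ¬p) ∨ ¬q)): β-rule — branch into ¬q, ¬((p ∧ ¬p) ∨ ¬q)  //  ¬¬q, ((p ∧ ¬p) ∨ ¬q).
      branch 2.1 (add ¬q, ¬((p ∧ ¬p) ∨ ¬q)):
        ¬((p ∧ ¬p) ∨ ¬q): α-rule — add ¬(p ∧ ¬p), ¬¬q.
        × closes — contains both q and ¬q.
      branch 2.2 (add ¬¬q, ((p ∧ ¬p) ∨ ¬q)):
        (r → p): β-rule — branch into ¬r  //  p.
          branch 2.2.1 (add ¬r):
            × closes — contains both r and ¬r.
          branch 2.2.2 (add p):
            × closes — contains both p and ¬p.
All 7 branches close.
Every branch closed, so the negation is unsatisfiable and the formula is valid.

Valid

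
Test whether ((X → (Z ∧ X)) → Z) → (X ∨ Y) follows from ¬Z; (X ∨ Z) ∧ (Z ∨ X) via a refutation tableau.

Initial set: {¬Z; ((X ∨ Z) ∧ (Z ∨ X)); ¬(((X → (Z ∧ X)) → Z) → (X ∨ Y))}.
((X ∨ Z) ∧ (Z ∨ X)): α-rule — add (X ∨ Z), (Z ∨ X).
¬(((X → (Z ∧ X)) → Z) → (X ∨ Y)): α-rule — add ((X → (Z ∧ X)) → Z), ¬(X ∨ Y).
¬(X ∨ Y): α-rule — add ¬X, ¬Y.
(X ∨ Z): β-rule — branch into X  //  Z.
  branch 1 (add X):
    × closes — contains both X and ¬X.
  branch 2 (add Z):
    × closes — contains both Z and ¬Z.
All 2 branches close.
Every branch closed, so the premises entail the conclusion.

Yes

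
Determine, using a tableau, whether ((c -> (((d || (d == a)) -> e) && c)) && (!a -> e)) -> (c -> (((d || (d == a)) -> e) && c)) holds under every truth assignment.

Assume the negation and expand:
Initial set: {!(((c -> (((d || (d == a)) -> e) && c)) && (!a -> e)) -> (c -> (((d || (d == a)) -> e) && c)))}.
!(((c -> (((d || (d == a)) -> e) && c)) && (!a -> e)) -> (c -> (((d || (d == a)) -> e) && c))): α-rule — add ((c -> (((d || (d == a)) -> e) && c)) && (!a -> e)), !(c -> (((d || (d == a)) -> e) && c)).
((c -> (((d || (d == a)) -> e) && c)) && (!a -> e)): α-rule — add (c -> (((d || (d == a)) -> e) && c)), (!a -> e).
!(c -> (((d || (d == a)) -> e) && c)): α-rule — add c, !(((d || (d == a)) -> e) && c).
(c -> (((d || (d == a)) -> e) && c)): β-rule — branch into !c  //  (((d || (d == a)) -> e) && c).
  branch 1 (add !c):
    × closes — contains both c and !c.
  branch 2 (add (((d || (d == a)) -> e) && c)):
    (((d || (d == a)) -> e) && c): α-rule — add ((d || (d == a)) -> e), c.
    (!a -> e): β-rule — branch into !!a  //  e.
      branch 2.1 (add !!a):
        !(((d || (d == a)) -> e) && c): β-rule — branch into !((d || (d == a)) -> e)  //  !c.
          branch 2.1.1 (add !((d || (d == a)) -> e)):
            !((d || (d == a)) -> e): α-rule — add (d || (d == a)), !e.
            ((d || (d == a)) -> e): β-rule — branch into !(d || (d == a))  //  e.
              branch 2.1.1.1 (add !(d || (d == a))):
                !(d || (d == a)): α-rule — add !d, !(d == a).
                (d || (d == a)): β-rule — branch into d  //  (d == a).
                  branch 2.1.1.1.1 (add d):
                    × closes — contains both d and !d.
                  branch 2.1.1.1.2 (add (d == a)):
                    !(d == a): β-rule — branch into d, !a  //  !d, a.
                      branch 2.1.1.1.2.1 (add d, !a):
                        × closes — contains both d and !d.
                      branch 2.1.1.1.2.2 (add !d, a):
                        (d == a): β-rule — branch into d, a  //  !d, !a.
                          branch 2.1.1.1.2.2.1 (add d, a):
                            × closes — contains both d and !d.
                          branch 2.1.1.1.2.2.2 (add !d, !a):
                            × closes — contains both a and !a.
              branch 2.1.1.2 (add e):
                × closes — contains both e and !e.
          branch 2.1.2 (add !c):
            × closes — contains both c and !c.
      branch 2.2 (add e):
        !(((d || (d == a)) -> e) && c): β-rule — branch into !((d || (d == a)) -> e)  //  !c.
          branch 2.2.1 (add !((d || (d == a)) -> e)):
            !((d || (d == a)) -> e): α-rule — add (d || (d == a)), !e.
            × closes — contains both e and !e.
          branch 2.2.2 (add !c):
            × closes — contains both c and !c.
All 9 branches close.
Every branch closed, so the negation is unsatisfiable and the formula is valid.

Valid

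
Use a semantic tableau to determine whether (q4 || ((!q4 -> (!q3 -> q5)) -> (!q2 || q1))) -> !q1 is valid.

Not valid

Assume the negation and expand:
Initial set: {!((q4 || ((!q4 -> (!q3 -> q5)) -> (!q2 || q1))) -> !q1)}.
!((q4 || ((!q4 -> (!q3 -> q5)) -> (!q2 || q1))) -> !q1): α-rule — add (q4 || ((!q4 -> (!q3 -> q5)) -> (!q2 || q1))), !!q1.
(q4 || ((!q4 -> (!q3 -> q5)) -> (!q2 || q1))): β-rule — branch into q4  //  ((!q4 -> (!q3 -> q5)) -> (!q2 || q1)).
  branch 1 (add q4):
    ○ open, literals {q1=true, q4=true}.
  branch 2 (add ((!q4 -> (!q3 -> q5)) -> (!q2 || q1))):
    ((!q4 -> (!q3 -> q5)) -> (!q2 || q1)): β-rule — branch into !(!q4 -> (!q3 -> q5))  //  (!q2 || q1).
      branch 2.1 (add !(!q4 -> (!q3 -> q5))):
        !(!q4 -> (!q3 -> q5)): α-rule — add !q4, !(!q3 -> q5).
        !(!q3 -> q5): α-rule — add !q3, !q5.
        ○ open, literals {q1=true, q3=false, q4=false, q5=false}.
      branch 2.2 (add (!q2 || q1)):
        (!q2 || q1): β-rule — branch into !q2  //  q1.
          branch 2.2.1 (add !q2):
            ○ open, literals {q1=true, q2=false}.
          branch 2.2.2 (add q1):
            ○ open, literals {q1=true}.
0 branches closed, 4 open.
An open branch gives a countermodel: q1=true, q4=true (unmentioned atoms arbitrary); under it the original formula is false.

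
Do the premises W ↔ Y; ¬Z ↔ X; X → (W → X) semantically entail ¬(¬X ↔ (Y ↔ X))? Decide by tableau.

No

Initial set: {(W ↔ Y); (¬Z ↔ X); (X → (W → X)); ¬¬(¬X ↔ (Y ↔ X))}.
(W ↔ Y): β-rule — branch into W, Y  //  ¬W, ¬Y.
  branch 1 (add W, Y):
    (¬Z ↔ X): β-rule — branch into ¬Z, X  //  ¬¬Z, ¬X.
      branch 1.1 (add ¬Z, X):
        (X → (W → X)): β-rule — branch into ¬X  //  (W → X).
          branch 1.1.1 (add ¬X):
            × closes — contains both X and ¬X.
          branch 1.1.2 (add (W → X)):
            ¬¬(¬X ↔ (Y ↔ X)): β-rule — branch into ¬X, (Y ↔ X)  //  ¬¬X, ¬(Y ↔ X).
              branch 1.1.2.1 (add ¬X, (Y ↔ X)):
                × closes — contains both X and ¬X.
              branch 1.1.2.2 (add ¬¬X, ¬(Y ↔ X)):
                (W → X): β-rule — branch into ¬W  //  X.
                  branch 1.1.2.2.1 (add ¬W):
                    × closes — contains both W and ¬W.
                  branch 1.1.2.2.2 (add X):
                    ¬(Y ↔ X): β-rule — branch into Y, ¬X  //  ¬Y, X.
                      branch 1.1.2.2.2.1 (add Y, ¬X):
                        × closes — contains both X and ¬X.
                      branch 1.1.2.2.2.2 (add ¬Y, X):
                        × closes — contains both Y and ¬Y.
      branch 1.2 (add ¬¬Z, ¬X):
        (X → (W → X)): β-rule — branch into ¬X  //  (W → X).
          branch 1.2.1 (add ¬X):
            ¬¬(¬X ↔ (Y ↔ X)): β-rule — branch into ¬X, (Y ↔ X)  //  ¬¬X, ¬(Y ↔ X).
              branch 1.2.1.1 (add ¬X, (Y ↔ X)):
                (Y ↔ X): β-rule — branch into Y, X  //  ¬Y, ¬X.
                  branch 1.2.1.1.1 (add Y, X):
                    × closes — contains both X and ¬X.
                  branch 1.2.1.1.2 (add ¬Y, ¬X):
                    × closes — contains both Y and ¬Y.
              branch 1.2.1.2 (add ¬¬X, ¬(Y ↔ X)):
                × closes — contains both X and ¬X.
          branch 1.2.2 (add (W → X)):
            ¬¬(¬X ↔ (Y ↔ X)): β-rule — branch into ¬X, (Y ↔ X)  //  ¬¬X, ¬(Y ↔ X).
              branch 1.2.2.1 (add ¬X, (Y ↔ X)):
                (W → X): β-rule — branch into ¬W  //  X.
                  branch 1.2.2.1.1 (add ¬W):
                    × closes — contains both W and ¬W.
                  branch 1.2.2.1.2 (add X):
                    × closes — contains both X and ¬X.
              branch 1.2.2.2 (add ¬¬X, ¬(Y ↔ X)):
                × closes — contains both X and ¬X.
  branch 2 (add ¬W, ¬Y):
    (¬Z ↔ X): β-rule — branch into ¬Z, X  //  ¬¬Z, ¬X.
      branch 2.1 (add ¬Z, X):
        (X → (W → X)): β-rule — branch into ¬X  //  (W → X).
          branch 2.1.1 (add ¬X):
            × closes — contains both X and ¬X.
          branch 2.1.2 (add (W → X)):
            ¬¬(¬X ↔ (Y ↔ X)): β-rule — branch into ¬X, (Y ↔ X)  //  ¬¬X, ¬(Y ↔ X).
              branch 2.1.2.1 (add ¬X, (Y ↔ X)):
                × closes — contains both X and ¬X.
              branch 2.1.2.2 (add ¬¬X, ¬(Y ↔ X)):
                (W → X): β-rule — branch into ¬W  //  X.
                  branch 2.1.2.2.1 (add ¬W):
                    ¬(Y ↔ X): β-rule — branch into Y, ¬X  //  ¬Y, X.
                      branch 2.1.2.2.1.1 (add Y, ¬X):
                        × closes — contains both Y and ¬Y.
                      branch 2.1.2.2.1.2 (add ¬Y, X):
                        ○ open, literals {W=F, X=T, Y=F, Z=F}.
                  branch 2.1.2.2.2 (add X):
                    ¬(Y ↔ X): β-rule — branch into Y, ¬X  //  ¬Y, X.
                      branch 2.1.2.2.2.1 (add Y, ¬X):
                        × closes — contains both Y and ¬Y.
                      branch 2.1.2.2.2.2 (add ¬Y, X):
                        ○ open, literals {W=F, X=T, Y=F, Z=F}.
      branch 2.2 (add ¬¬Z, ¬X):
        (X → (W → X)): β-rule — branch into ¬X  //  (W → X).
          branch 2.2.1 (add ¬X):
            ¬¬(¬X ↔ (Y ↔ X)): β-rule — branch into ¬X, (Y ↔ X)  //  ¬¬X, ¬(Y ↔ X).
              branch 2.2.1.1 (add ¬X, (Y ↔ X)):
                (Y ↔ X): β-rule — branch into Y, X  //  ¬Y, ¬X.
                  branch 2.2.1.1.1 (add Y, X):
                    × closes — contains both Y and ¬Y.
                  branch 2.2.1.1.2 (add ¬Y, ¬X):
                    ○ open, literals {W=F, X=F, Y=F, Z=T}.
              branch 2.2.1.2 (add ¬¬X, ¬(Y ↔ X)):
                × closes — contains both X and ¬X.
          branch 2.2.2 (add (W → X)):
            ¬¬(¬X ↔ (Y ↔ X)): β-rule — branch into ¬X, (Y ↔ X)  //  ¬¬X, ¬(Y ↔ X).
              branch 2.2.2.1 (add ¬X, (Y ↔ X)):
                (W → X): β-rule — branch into ¬W  //  X.
                  branch 2.2.2.1.1 (add ¬W):
                    (Y ↔ X): β-rule — branch into Y, X  //  ¬Y, ¬X.
                      branch 2.2.2.1.1.1 (add Y, X):
                        × closes — contains both Y and ¬Y.
                      branch 2.2.2.1.1.2 (add ¬Y, ¬X):
                        ○ open, literals {W=F, X=F, Y=F, Z=T}.
                  branch 2.2.2.1.2 (add X):
                    × closes — contains both X and ¬X.
              branch 2.2.2.2 (add ¬¬X, ¬(Y ↔ X)):
                × closes — contains both X and ¬X.
20 branches closed, 4 open.
An open branch gives a countermodel: W=F, X=T, Y=F, Z=F (unmentioned atoms arbitrary); the premises hold there but the conclusion fails.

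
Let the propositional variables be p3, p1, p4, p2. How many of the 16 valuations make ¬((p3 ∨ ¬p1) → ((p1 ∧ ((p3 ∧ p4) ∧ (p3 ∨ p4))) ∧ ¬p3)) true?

Initial set: {¬((p3 ∨ ¬p1) → ((p1 ∧ ((p3 ∧ p4) ∧ (p3 ∨ p4))) ∧ ¬p3))}.
¬((p3 ∨ ¬p1) → ((p1 ∧ ((p3 ∧ p4) ∧ (p3 ∨ p4))) ∧ ¬p3)): α-rule — add (p3 ∨ ¬p1), ¬((p1 ∧ ((p3 ∧ p4) ∧ (p3 ∨ p4))) ∧ ¬p3).
(p3 ∨ ¬p1): β-rule — branch into p3  //  ¬p1.
  branch 1 (add p3):
    ¬((p1 ∧ ((p3 ∧ p4) ∧ (p3 ∨ p4))) ∧ ¬p3): β-rule — branch into ¬(p1 ∧ ((p3 ∧ p4) ∧ (p3 ∨ p4)))  //  ¬¬p3.
      branch 1.1 (add ¬(p1 ∧ ((p3 ∧ p4) ∧ (p3 ∨ p4)))):
        ¬(p1 ∧ ((p3 ∧ p4) ∧ (p3 ∨ p4))): β-rule — branch into ¬p1  //  ¬((p3 ∧ p4) ∧ (p3 ∨ p4)).
          branch 1.1.1 (add ¬p1):
            ○ open, literals {p1=F, p3=T}.
          branch 1.1.2 (add ¬((p3 ∧ p4) ∧ (p3 ∨ p4))):
            ¬((p3 ∧ p4) ∧ (p3 ∨ p4)): β-rule — branch into ¬(p3 ∧ p4)  //  ¬(p3 ∨ p4).
              branch 1.1.2.1 (add ¬(p3 ∧ p4)):
                ¬(p3 ∧ p4): β-rule — branch into ¬p3  //  ¬p4.
                  branch 1.1.2.1.1 (add ¬p3):
                    × closes — contains both p3 and ¬p3.
                  branch 1.1.2.1.2 (add ¬p4):
                    ○ open, literals {p3=T, p4=F}.
              branch 1.1.2.2 (add ¬(p3 ∨ p4)):
                ¬(p3 ∨ p4): α-rule — add ¬p3, ¬p4.
                × closes — contains both p3 and ¬p3.
      branch 1.2 (add ¬¬p3):
        ○ open, literals {p3=T}.
  branch 2 (add ¬p1):
    ¬((p1 ∧ ((p3 ∧ p4) ∧ (p3 ∨ p4))) ∧ ¬p3): β-rule — branch into ¬(p1 ∧ ((p3 ∧ p4) ∧ (p3 ∨ p4)))  //  ¬¬p3.
      branch 2.1 (add ¬(p1 ∧ ((p3 ∧ p4) ∧ (p3 ∨ p4)))):
        ¬(p1 ∧ ((p3 ∧ p4) ∧ (p3 ∨ p4))): β-rule — branch into ¬p1  //  ¬((p3 ∧ p4) ∧ (p3 ∨ p4)).
          branch 2.1.1 (add ¬p1):
            ○ open, literals {p1=F}.
          branch 2.1.2 (add ¬((p3 ∧ p4) ∧ (p3 ∨ p4))):
            ¬((p3 ∧ p4) ∧ (p3 ∨ p4)): β-rule — branch into ¬(p3 ∧ p4)  //  ¬(p3 ∨ p4).
              branch 2.1.2.1 (add ¬(p3 ∧ p4)):
                ¬(p3 ∧ p4): β-rule — branch into ¬p3  //  ¬p4.
                  branch 2.1.2.1.1 (add ¬p3):
                    ○ open, literals {p1=F, p3=F}.
                  branch 2.1.2.1.2 (add ¬p4):
                    ○ open, literals {p1=F, p4=F}.
              branch 2.1.2.2 (add ¬(p3 ∨ p4)):
                ¬(p3 ∨ p4): α-rule — add ¬p3, ¬p4.
                ○ open, literals {p1=F, p3=F, p4=F}.
      branch 2.2 (add ¬¬p3):
        ○ open, literals {p1=F, p3=T}.
2 branches closed, 8 open.
Each open branch fixes some atoms; the unmentioned ones are free. Counting distinct full assignments: branch {p1=F, p3=T} (p4, p2) contributes 4 new; branch {p3=T, p4=F} (p1, p2) contributes 2 new; branch {p3=T} (p1, p4, p2) contributes 2 new; branch {p1=F} (p3, p4, p2) contributes 4 new; branch {p1=F, p3=F} (p4, p2) contributes 0 new; branch {p1=F, p4=F} (p3, p2) contributes 0 new; branch {p1=F, p3=F, p4=F} (p2) contributes 0 new; branch {p1=F, p3=T} (p4, p2) contributes 0 new. Total: 12.

12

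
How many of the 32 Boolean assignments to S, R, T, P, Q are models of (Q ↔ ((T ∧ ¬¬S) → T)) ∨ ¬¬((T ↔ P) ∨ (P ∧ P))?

Initial set: {((Q ↔ ((T ∧ ¬¬S) → T)) ∨ ¬¬((T ↔ P) ∨ (P ∧ P)))}.
((Q ↔ ((T ∧ ¬¬S) → T)) ∨ ¬¬((T ↔ P) ∨ (P ∧ P))): β-rule — branch into (Q ↔ ((T ∧ ¬¬S) → T))  //  ¬¬((T ↔ P) ∨ (P ∧ P)).
  branch 1 (add (Q ↔ ((T ∧ ¬¬S) → T))):
    (Q ↔ ((T ∧ ¬¬S) → T)): β-rule — branch into Q, ((T ∧ ¬¬S) → T)  //  ¬Q, ¬((T ∧ ¬¬S) → T).
      branch 1.1 (add Q, ((T ∧ ¬¬S) → T)):
        ((T ∧ ¬¬S) → T): β-rule — branch into ¬(T ∧ ¬¬S)  //  T.
          branch 1.1.1 (add ¬(T ∧ ¬¬S)):
            ¬(T ∧ ¬¬S): β-rule — branch into ¬T  //  ¬¬¬S.
              branch 1.1.1.1 (add ¬T):
                ○ open, literals {Q=1, T=0}.
              branch 1.1.1.2 (add ¬¬¬S):
                ¬¬¬S: drop double negation, giving ¬S.
                ○ open, literals {Q=1, S=0}.
          branch 1.1.2 (add T):
            ○ open, literals {Q=1, T=1}.
      branch 1.2 (add ¬Q, ¬((T ∧ ¬¬S) → T)):
        ¬((T ∧ ¬¬S) → T): α-rule — add (T ∧ ¬¬S), ¬T.
        (T ∧ ¬¬S): α-rule — add T, ¬¬S.
        × closes — contains both T and ¬T.
  branch 2 (add ¬¬((T ↔ P) ∨ (P ∧ P))):
    ¬¬((T ↔ P) ∨ (P ∧ P)): drop double negation, giving ((T ↔ P) ∨ (P ∧ P)).
    ((T ↔ P) ∨ (P ∧ P)): β-rule — branch into (T ↔ P)  //  (P ∧ P).
      branch 2.1 (add (T ↔ P)):
        (T ↔ P): β-rule — branch into T, P  //  ¬T, ¬P.
          branch 2.1.1 (add T, P):
            ○ open, literals {P=1, T=1}.
          branch 2.1.2 (add ¬T, ¬P):
            ○ open, literals {P=0, T=0}.
      branch 2.2 (add (P ∧ P)):
        (P ∧ P): α-rule — add P, P.
        ○ open, literals {P=1}.
1 branch closed, 6 open.
Each open branch fixes some atoms; the unmentioned ones are free. Counting distinct full assignments: branch {Q=1, T=0} (S, R, P) contributes 8 new; branch {Q=1, S=0} (R, T, P) contributes 4 new; branch {Q=1, T=1} (S, R, P) contributes 4 new; branch {P=1, T=1} (S, R, Q) contributes 4 new; branch {P=0, T=0} (S, R, Q) contributes 4 new; branch {P=1} (S, R, T, Q) contributes 4 new. Total: 28.

28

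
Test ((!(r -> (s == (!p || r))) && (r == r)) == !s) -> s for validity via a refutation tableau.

Assume the negation and expand:
Initial set: {F (((!(r -> (s == (!p || r))) && (r == r)) == !s) -> s)}.
F (((!(r -> (s == (!p || r))) && (r == r)) == !s) -> s): α-rule — add T ((!(r -> (s == (!p || r))) && (r == r)) == !s), F s.
T ((!(r -> (s == (!p || r))) && (r == r)) == !s): β-rule — branch into T (!(r -> (s == (!p || r))) && (r == r)), T !s  //  F (!(r -> (s == (!p || r))) && (r == r)), F !s.
  branch 1 (add T (!(r -> (s == (!p || r))) && (r == r)), T !s):
    T (!(r -> (s == (!p || r))) && (r == r)): α-rule — add T !(r -> (s == (!p || r))), T (r == r).
    T !(r -> (s == (!p || r))): α-rule — add T r, F (s == (!p || r)).
    T (r == r): β-rule — branch into T r, T r  //  F r, F r.
      branch 1.1 (add T r, T r):
        F (s == (!p || r)): β-rule — branch into T s, F (!p || r)  //  F s, T (!p || r).
          branch 1.1.1 (add T s, F (!p || r)):
            × closes — contains both s and !s.
          branch 1.1.2 (add F s, T (!p || r)):
            T (!p || r): β-rule — branch into T !p  //  T r.
              branch 1.1.2.1 (add T !p):
                ○ open, literals {p=0, r=1, s=0}.
              branch 1.1.2.2 (add T r):
                ○ open, literals {r=1, s=0}.
      branch 1.2 (add F r, F r):
        × closes — contains both r and !r.
  branch 2 (add F (!(r -> (s == (!p || r))) && (r == r)), F !s):
    × closes — contains both s and !s.
3 branches closed, 2 open.
An open branch gives a countermodel: p=0, r=1, s=0 (unmentioned atoms arbitrary); under it the original formula is false.

Not valid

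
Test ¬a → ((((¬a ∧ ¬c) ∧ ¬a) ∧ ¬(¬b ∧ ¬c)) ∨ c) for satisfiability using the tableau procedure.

Initial set: {(¬a → ((((¬a ∧ ¬c) ∧ ¬a) ∧ ¬(¬b ∧ ¬c)) ∨ c))}.
(¬a → ((((¬a ∧ ¬c) ∧ ¬a) ∧ ¬(¬b ∧ ¬c)) ∨ c)): β-rule — branch into ¬¬a  //  ((((¬a ∧ ¬c) ∧ ¬a) ∧ ¬(¬b ∧ ¬c)) ∨ c).
  branch 1 (add ¬¬a):
    ○ open, literals {a=1}.
  branch 2 (add ((((¬a ∧ ¬c) ∧ ¬a) ∧ ¬(¬b ∧ ¬c)) ∨ c)):
    ((((¬a ∧ ¬c) ∧ ¬a) ∧ ¬(¬b ∧ ¬c)) ∨ c): β-rule — branch into (((¬a ∧ ¬c) ∧ ¬a) ∧ ¬(¬b ∧ ¬c))  //  c.
      branch 2.1 (add (((¬a ∧ ¬c) ∧ ¬a) ∧ ¬(¬b ∧ ¬c))):
        (((¬a ∧ ¬c) ∧ ¬a) ∧ ¬(¬b ∧ ¬c)): α-rule — add ((¬a ∧ ¬c) ∧ ¬a), ¬(¬b ∧ ¬c).
        ((¬a ∧ ¬c) ∧ ¬a): α-rule — add (¬a ∧ ¬c), ¬a.
        (¬a ∧ ¬c): α-rule — add ¬a, ¬c.
        ¬(¬b ∧ ¬c): β-rule — branch into ¬¬b  //  ¬¬c.
          branch 2.1.1 (add ¬¬b):
            ○ open, literals {a=0, b=1, c=0}.
          branch 2.1.2 (add ¬¬c):
            × closes — contains both c and ¬c.
      branch 2.2 (add c):
        ○ open, literals {c=1}.
1 branch closed, 3 open.
An open branch gives a satisfying assignment: a=1.

Satisfiable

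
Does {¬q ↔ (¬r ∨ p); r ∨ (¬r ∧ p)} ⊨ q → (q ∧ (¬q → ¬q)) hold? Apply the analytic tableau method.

Yes

Initial set: {(¬q ↔ (¬r ∨ p)); (r ∨ (¬r ∧ p)); ¬(q → (q ∧ (¬q → ¬q)))}.
¬(q → (q ∧ (¬q → ¬q))): α-rule — add q, ¬(q ∧ (¬q → ¬q)).
(¬q ↔ (¬r ∨ p)): β-rule — branch into ¬q, (¬r ∨ p)  //  ¬¬q, ¬(¬r ∨ p).
  branch 1 (add ¬q, (¬r ∨ p)):
    × closes — contains both q and ¬q.
  branch 2 (add ¬¬q, ¬(¬r ∨ p)):
    ¬(¬r ∨ p): α-rule — add ¬¬r, ¬p.
    (r ∨ (¬r ∧ p)): β-rule — branch into r  //  (¬r ∧ p).
      branch 2.1 (add r):
        ¬(q ∧ (¬q → ¬q)): β-rule — branch into ¬q  //  ¬(¬q → ¬q).
          branch 2.1.1 (add ¬q):
            × closes — contains both q and ¬q.
          branch 2.1.2 (add ¬(¬q → ¬q)):
            ¬(¬q → ¬q): α-rule — add ¬q, ¬¬q.
            × closes — contains both q and ¬q.
      branch 2.2 (add (¬r ∧ p)):
        (¬r ∧ p): α-rule — add ¬r, p.
        × closes — contains both r and ¬r.
All 4 branches close.
Every branch closed, so the premises entail the conclusion.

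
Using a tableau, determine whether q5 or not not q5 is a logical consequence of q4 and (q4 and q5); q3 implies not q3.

Initial set: {(q4 and (q4 and q5)); (q3 implies not q3); not (q5 or not not q5)}.
(q4 and (q4 and q5)): α-rule — add q4, (q4 and q5).
not (q5 or not not q5): α-rule — add not q5, not not not q5.
(q4 and q5): α-rule — add q4, q5.
× closes — contains both q5 and not q5.
All 1 branch closes.
Every branch closed, so the premises entail the conclusion.

Yes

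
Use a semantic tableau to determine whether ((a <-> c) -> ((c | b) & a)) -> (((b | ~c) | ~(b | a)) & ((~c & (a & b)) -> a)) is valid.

Assume the negation and expand:
Initial set: {~(((a <-> c) -> ((c | b) & a)) -> (((b | ~c) | ~(b | a)) & ((~c & (a & b)) -> a)))}.
~(((a <-> c) -> ((c | b) & a)) -> (((b | ~c) | ~(b | a)) & ((~c & (a & b)) -> a))): α-rule — add ((a <-> c) -> ((c | b) & a)), ~(((b | ~c) | ~(b | a)) & ((~c & (a & b)) -> a)).
((a <-> c) -> ((c | b) & a)): β-rule — branch into ~(a <-> c)  //  ((c | b) & a).
  branch 1 (add ~(a <-> c)):
    ~(((b | ~c) | ~(b | a)) & ((~c & (a & b)) -> a)): β-rule — branch into ~((b | ~c) | ~(b | a))  //  ~((~c & (a & b)) -> a).
      branch 1.1 (add ~((b | ~c) | ~(b | a))):
        ~((b | ~c) | ~(b | a)): α-rule — add ~(b | ~c), ~~(b | a).
        ~(b | ~c): α-rule — add ~b, ~~c.
        ~(a <-> c): β-rule — branch into a, ~c  //  ~a, c.
          branch 1.1.1 (add a, ~c):
            × closes — contains both c and ~c.
          branch 1.1.2 (add ~a, c):
            ~~(b | a): β-rule — branch into b  //  a.
              branch 1.1.2.1 (add b):
                × closes — contains both b and ~b.
              branch 1.1.2.2 (add a):
                × closes — contains both a and ~a.
      branch 1.2 (add ~((~c & (a & b)) -> a)):
        ~((~c & (a & b)) -> a): α-rule — add (~c & (a & b)), ~a.
        (~c & (a & b)): α-rule — add ~c, (a & b).
        (a & b): α-rule — add a, b.
        × closes — contains both a and ~a.
  branch 2 (add ((c | b) & a)):
    ((c | b) & a): α-rule — add (c | b), a.
    ~(((b | ~c) | ~(b | a)) & ((~c & (a & b)) -> a)): β-rule — branch into ~((b | ~c) | ~(b | a))  //  ~((~c & (a & b)) -> a).
      branch 2.1 (add ~((b | ~c) | ~(b | a))):
        ~((b | ~c) | ~(b | a)): α-rule — add ~(b | ~c), ~~(b | a).
        ~(b | ~c): α-rule — add ~b, ~~c.
        (c | b): β-rule — branch into c  //  b.
          branch 2.1.1 (add c):
            ~~(b | a): β-rule — branch into b  //  a.
              branch 2.1.1.1 (add b):
                × closes — contains both b and ~b.
              branch 2.1.1.2 (add a):
                ○ open, literals {a=1, b=0, c=1}.
          branch 2.1.2 (add b):
            × closes — contains both b and ~b.
      branch 2.2 (add ~((~c & (a & b)) -> a)):
        ~((~c & (a & b)) -> a): α-rule — add (~c & (a & b)), ~a.
        × closes — contains both a and ~a.
7 branches closed, 1 open.
An open branch gives a countermodel: a=1, b=0, c=1 (unmentioned atoms arbitrary); under it the original formula is false.

Not valid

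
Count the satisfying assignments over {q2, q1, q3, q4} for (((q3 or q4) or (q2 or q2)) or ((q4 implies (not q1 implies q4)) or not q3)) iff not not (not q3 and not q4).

4

Initial set: {T ((((q3 or q4) or (q2 or q2)) or ((q4 implies (not q1 implies q4)) or not q3)) iff not not (not q3 and not q4))}.
T ((((q3 or q4) or (q2 or q2)) or ((q4 implies (not q1 implies q4)) or not q3)) iff not not (not q3 and not q4)): β-rule — branch into T (((q3 or q4) or (q2 or q2)) or ((q4 implies (not q1 implies q4)) or not q3)), T not not (not q3 and not q4)  //  F (((q3 or q4) or (q2 or q2)) or ((q4 implies (not q1 implies q4)) or not q3)), F not not (not q3 and not q4).
  branch 1 (add T (((q3 or q4) or (q2 or q2)) or ((q4 implies (not q1 implies q4)) or not q3)), T not not (not q3 and not q4)):
    T not not (not q3 and not q4): drop double negation, giving T (not q3 and not q4).
    T (not q3 and not q4): α-rule — add T not q3, T not q4.
    T (((q3 or q4) or (q2 or q2)) or ((q4 implies (not q1 implies q4)) or not q3)): β-rule — branch into T ((q3 or q4) or (q2 or q2))  //  T ((q4 implies (not q1 implies q4)) or not q3).
      branch 1.1 (add T ((q3 or q4) or (q2 or q2))):
        T ((q3 or q4) or (q2 or q2)): β-rule — branch into T (q3 or q4)  //  T (q2 or q2).
          branch 1.1.1 (add T (q3 or q4)):
            T (q3 or q4): β-rule — branch into T q3  //  T q4.
              branch 1.1.1.1 (add T q3):
                × closes — contains both q3 and not q3.
              branch 1.1.1.2 (add T q4):
                × closes — contains both q4 and not q4.
          branch 1.1.2 (add T (q2 or q2)):
            T (q2 or q2): β-rule — branch into T q2  //  T q2.
              branch 1.1.2.1 (add T q2):
                ○ open, literals {q2=T, q3=F, q4=F}.
              branch 1.1.2.2 (add T q2):
                ○ open, literals {q2=T, q3=F, q4=F}.
      branch 1.2 (add T ((q4 implies (not q1 implies q4)) or not q3)):
        T ((q4 implies (not q1 implies q4)) or not q3): β-rule — branch into T (q4 implies (not q1 implies q4))  //  T not q3.
          branch 1.2.1 (add T (q4 implies (not q1 implies q4))):
            T (q4 implies (not q1 implies q4)): β-rule — branch into F q4  //  T (not q1 implies q4).
              branch 1.2.1.1 (add F q4):
                ○ open, literals {q3=F, q4=F}.
              branch 1.2.1.2 (add T (not q1 implies q4)):
                T (not q1 implies q4): β-rule — branch into F not q1  //  T q4.
                  branch 1.2.1.2.1 (add F not q1):
                    ○ open, literals {q1=T, q3=F, q4=F}.
                  branch 1.2.1.2.2 (add T q4):
                    × closes — contains both q4 and not q4.
          branch 1.2.2 (add T not q3):
            ○ open, literals {q3=F, q4=F}.
  branch 2 (add F (((q3 or q4) or (q2 or q2)) or ((q4 implies (not q1 implies q4)) or not q3)), F not not (not q3 and not q4)):
    F (((q3 or q4) or (q2 or q2)) or ((q4 implies (not q1 implies q4)) or not q3)): α-rule — add F ((q3 or q4) or (q2 or q2)), F ((q4 implies (not q1 implies q4)) or not q3).
    F not not (not q3 and not q4): drop double negation, giving F (not q3 and not q4).
    F ((q3 or q4) or (q2 or q2)): α-rule — add F (q3 or q4), F (q2 or q2).
    F ((q4 implies (not q1 implies q4)) or not q3): α-rule — add F (q4 implies (not q1 implies q4)), F not q3.
    F (q3 or q4): α-rule — add F q3, F q4.
    × closes — contains both q3 and not q3.
4 branches closed, 5 open.
Each open branch fixes some atoms; the unmentioned ones are free. Counting distinct full assignments: branch {q2=T, q3=F, q4=F} (q1) contributes 2 new; branch {q2=T, q3=F, q4=F} (q1) contributes 0 new; branch {q3=F, q4=F} (q2, q1) contributes 2 new; branch {q1=T, q3=F, q4=F} (q2) contributes 0 new; branch {q3=F, q4=F} (q2, q1) contributes 0 new. Total: 4.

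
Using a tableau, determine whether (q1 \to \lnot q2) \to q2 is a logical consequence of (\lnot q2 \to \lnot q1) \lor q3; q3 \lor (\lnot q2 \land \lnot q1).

No

Initial set: {((\lnot q2 \to \lnot q1) \lor q3); (q3 \lor (\lnot q2 \land \lnot q1)); \lnot ((q1 \to \lnot q2) \to q2)}.
\lnot ((q1 \to \lnot q2) \to q2): α-rule — add (q1 \to \lnot q2), \lnot q2.
((\lnot q2 \to \lnot q1) \lor q3): β-rule — branch into (\lnot q2 \to \lnot q1)  //  q3.
  branch 1 (add (\lnot q2 \to \lnot q1)):
    (q3 \lor (\lnot q2 \land \lnot q1)): β-rule — branch into q3  //  (\lnot q2 \land \lnot q1).
      branch 1.1 (add q3):
        (q1 \to \lnot q2): β-rule — branch into \lnot q1  //  \lnot q2.
          branch 1.1.1 (add \lnot q1):
            (\lnot q2 \to \lnot q1): β-rule — branch into \lnot \lnot q2  //  \lnot q1.
              branch 1.1.1.1 (add \lnot \lnot q2):
                × closes — contains both q2 and \lnot q2.
              branch 1.1.1.2 (add \lnot q1):
                ○ open, literals {q1=false, q2=false, q3=true}.
          branch 1.1.2 (add \lnot q2):
            (\lnot q2 \to \lnot q1): β-rule — branch into \lnot \lnot q2  //  \lnot q1.
              branch 1.1.2.1 (add \lnot \lnot q2):
                × closes — contains both q2 and \lnot q2.
              branch 1.1.2.2 (add \lnot q1):
                ○ open, literals {q1=false, q2=false, q3=true}.
      branch 1.2 (add (\lnot q2 \land \lnot q1)):
        (\lnot q2 \land \lnot q1): α-rule — add \lnot q2, \lnot q1.
        (q1 \to \lnot q2): β-rule — branch into \lnot q1  //  \lnot q2.
          branch 1.2.1 (add \lnot q1):
            (\lnot q2 \to \lnot q1): β-rule — branch into \lnot \lnot q2  //  \lnot q1.
              branch 1.2.1.1 (add \lnot \lnot q2):
                × closes — contains both q2 and \lnot q2.
              branch 1.2.1.2 (add \lnot q1):
                ○ open, literals {q1=false, q2=false}.
          branch 1.2.2 (add \lnot q2):
            (\lnot q2 \to \lnot q1): β-rule — branch into \lnot \lnot q2  //  \lnot q1.
              branch 1.2.2.1 (add \lnot \lnot q2):
                × closes — contains both q2 and \lnot q2.
              branch 1.2.2.2 (add \lnot q1):
                ○ open, literals {q1=false, q2=false}.
  branch 2 (add q3):
    (q3 \lor (\lnot q2 \land \lnot q1)): β-rule — branch into q3  //  (\lnot q2 \land \lnot q1).
      branch 2.1 (add q3):
        (q1 \to \lnot q2): β-rule — branch into \lnot q1  //  \lnot q2.
          branch 2.1.1 (add \lnot q1):
            ○ open, literals {q1=false, q2=false, q3=true}.
          branch 2.1.2 (add \lnot q2):
            ○ open, literals {q2=false, q3=true}.
      branch 2.2 (add (\lnot q2 \land \lnot q1)):
        (\lnot q2 \land \lnot q1): α-rule — add \lnot q2, \lnot q1.
        (q1 \to \lnot q2): β-rule — branch into \lnot q1  //  \lnot q2.
          branch 2.2.1 (add \lnot q1):
            ○ open, literals {q1=false, q2=false, q3=true}.
          branch 2.2.2 (add \lnot q2):
            ○ open, literals {q1=false, q2=false, q3=true}.
4 branches closed, 8 open.
An open branch gives a countermodel: q1=false, q2=false, q3=true (unmentioned atoms arbitrary); the premises hold there but the conclusion fails.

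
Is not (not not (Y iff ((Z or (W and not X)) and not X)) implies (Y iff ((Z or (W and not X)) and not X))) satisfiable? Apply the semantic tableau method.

Unsatisfiable

Initial set: {not (not not (Y iff ((Z or (W and not X)) and not X)) implies (Y iff ((Z or (W and not X)) and not X)))}.
not (not not (Y iff ((Z or (W and not X)) and not X)) implies (Y iff ((Z or (W and not X)) and not X))): α-rule — add not not (Y iff ((Z or (W and not X)) and not X)), not (Y iff ((Z or (W and not X)) and not X)).
not not (Y iff ((Z or (W and not X)) and not X)): drop double negation, giving (Y iff ((Z or (W and not X)) and not X)).
not (Y iff ((Z or (W and not X)) and not X)): β-rule — branch into Y, not ((Z or (W and not X)) and not X)  //  not Y, ((Z or (W and not X)) and not X).
  branch 1 (add Y, not ((Z or (W and not X)) and not X)):
    (Y iff ((Z or (W and not X)) and not X)): β-rule — branch into Y, ((Z or (W and not X)) and not X)  //  not Y, not ((Z or (W and not X)) and not X).
      branch 1.1 (add Y, ((Z or (W and not X)) and not X)):
        ((Z or (W and not X)) and not X): α-rule — add (Z or (W and not X)), not X.
        not ((Z or (W and not X)) and not X): β-rule — branch into not (Z or (W and not X))  //  not not X.
          branch 1.1.1 (add not (Z or (W and not X))):
            not (Z or (W and not X)): α-rule — add not Z, not (W and not X).
            (Z or (W and not X)): β-rule — branch into Z  //  (W and not X).
              branch 1.1.1.1 (add Z):
                × closes — contains both Z and not Z.
              branch 1.1.1.2 (add (W and not X)):
                (W and not X): α-rule — add W, not X.
                not (W and not X): β-rule — branch into not W  //  not not X.
                  branch 1.1.1.2.1 (add not W):
                    × closes — contains both W and not W.
                  branch 1.1.1.2.2 (add not not X):
                    × closes — contains both X and not X.
          branch 1.1.2 (add not not X):
            × closes — contains both X and not X.
      branch 1.2 (add not Y, not ((Z or (W and not X)) and not X)):
        × closes — contains both Y and not Y.
  branch 2 (add not Y, ((Z or (W and not X)) and not X)):
    ((Z or (W and not X)) and not X): α-rule — add (Z or (W and not X)), not X.
    (Y iff ((Z or (W and not X)) and not X)): β-rule — branch into Y, ((Z or (W and not X)) and not X)  //  not Y, not ((Z or (W and not X)) and not X).
      branch 2.1 (add Y, ((Z or (W and not X)) and not X)):
        × closes — contains both Y and not Y.
      branch 2.2 (add not Y, not ((Z or (W and not X)) and not X)):
        (Z or (W and not X)): β-rule — branch into Z  //  (W and not X).
          branch 2.2.1 (add Z):
            not ((Z or (W and not X)) and not X): β-rule — branch into not (Z or (W and not X))  //  not not X.
              branch 2.2.1.1 (add not (Z or (W and not X))):
                not (Z or (W and not X)): α-rule — add not Z, not (W and not X).
                × closes — contains both Z and not Z.
              branch 2.2.1.2 (add not not X):
                × closes — contains both X and not X.
          branch 2.2.2 (add (W and not X)):
            (W and not X): α-rule — add W, not X.
            not ((Z or (W and not X)) and not X): β-rule — branch into not (Z or (W and not X))  //  not not X.
              branch 2.2.2.1 (add not (Z or (W and not X))):
                not (Z or (W and not X)): α-rule — add not Z, not (W and not X).
                not (W and not X): β-rule — branch into not W  //  not not X.
                  branch 2.2.2.1.1 (add not W):
                    × closes — contains both W and not W.
                  branch 2.2.2.1.2 (add not not X):
                    × closes — contains both X and not X.
              branch 2.2.2.2 (add not not X):
                × closes — contains both X and not X.
All 11 branches close.
Every branch closed; the formula is unsatisfiable.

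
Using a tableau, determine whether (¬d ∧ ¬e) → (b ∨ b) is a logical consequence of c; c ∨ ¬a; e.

Initial set: {c; (c ∨ ¬a); e; ¬((¬d ∧ ¬e) → (b ∨ b))}.
¬((¬d ∧ ¬e) → (b ∨ b)): α-rule — add (¬d ∧ ¬e), ¬(b ∨ b).
(¬d ∧ ¬e): α-rule — add ¬d, ¬e.
× closes — contains both e and ¬e.
All 1 branch closes.
Every branch closed, so the premises entail the conclusion.

Yes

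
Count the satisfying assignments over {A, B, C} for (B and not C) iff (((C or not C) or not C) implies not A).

Initial set: {((B and not C) iff (((C or not C) or not C) implies not A))}.
((B and not C) iff (((C or not C) or not C) implies not A)): β-rule — branch into (B and not C), (((C or not C) or not C) implies not A)  //  not (B and not C), not (((C or not C) or not C) implies not A).
  branch 1 (add (B and not C), (((C or not C) or not C) implies not A)):
    (B and not C): α-rule — add B, not C.
    (((C or not C) or not C) implies not A): β-rule — branch into not ((C or not C) or not C)  //  not A.
      branch 1.1 (add not ((C or not C) or not C)):
        not ((C or not C) or not C): α-rule — add not (C or not C), not not C.
        × closes — contains both C and not C.
      branch 1.2 (add not A):
        ○ open, literals {A=0, B=1, C=0}.
  branch 2 (add not (B and not C), not (((C or not C) or not C) implies not A)):
    not (((C or not C) or not C) implies not A): α-rule — add ((C or not C) or not C), not not A.
    not (B and not C): β-rule — branch into not B  //  not not C.
      branch 2.1 (add not B):
        ((C or not C) or not C): β-rule — branch into (C or not C)  //  not C.
          branch 2.1.1 (add (C or not C)):
            (C or not C): β-rule — branch into C  //  not C.
              branch 2.1.1.1 (add C):
                ○ open, literals {A=1, B=0, C=1}.
              branch 2.1.1.2 (add not C):
                ○ open, literals {A=1, B=0, C=0}.
          branch 2.1.2 (add not C):
            ○ open, literals {A=1, B=0, C=0}.
      branch 2.2 (add not not C):
        ((C or not C) or not C): β-rule — branch into (C or not C)  //  not C.
          branch 2.2.1 (add (C or not C)):
            (C or not C): β-rule — branch into C  //  not C.
              branch 2.2.1.1 (add C):
                ○ open, literals {A=1, C=1}.
              branch 2.2.1.2 (add not C):
                × closes — contains both C and not C.
          branch 2.2.2 (add not C):
            × closes — contains both C and not C.
3 branches closed, 5 open.
Each open branch fixes some atoms; the unmentioned ones are free. Counting distinct full assignments: branch {A=0, B=1, C=0} (none free) contributes 1 new; branch {A=1, B=0, C=1} (none free) contributes 1 new; branch {A=1, B=0, C=0} (none free) contributes 1 new; branch {A=1, B=0, C=0} (none free) contributes 0 new; branch {A=1, C=1} (B) contributes 1 new. Total: 4.

4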